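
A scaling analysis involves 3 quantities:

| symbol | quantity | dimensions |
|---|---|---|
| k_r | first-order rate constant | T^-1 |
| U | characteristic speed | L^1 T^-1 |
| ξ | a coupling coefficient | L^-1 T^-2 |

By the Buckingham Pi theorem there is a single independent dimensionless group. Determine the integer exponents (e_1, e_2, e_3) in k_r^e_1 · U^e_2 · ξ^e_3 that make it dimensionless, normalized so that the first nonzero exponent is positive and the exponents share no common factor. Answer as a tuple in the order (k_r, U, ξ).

(3, -1, -1)

L: e_1·(0) + e_2·(1) + e_3·(-1) = 0
T: e_1·(-1) + e_2·(-1) + e_3·(-2) = 0
Solving this homogeneous linear system for the smallest-integer solution (first nonzero entry positive) gives (3, -1, -1).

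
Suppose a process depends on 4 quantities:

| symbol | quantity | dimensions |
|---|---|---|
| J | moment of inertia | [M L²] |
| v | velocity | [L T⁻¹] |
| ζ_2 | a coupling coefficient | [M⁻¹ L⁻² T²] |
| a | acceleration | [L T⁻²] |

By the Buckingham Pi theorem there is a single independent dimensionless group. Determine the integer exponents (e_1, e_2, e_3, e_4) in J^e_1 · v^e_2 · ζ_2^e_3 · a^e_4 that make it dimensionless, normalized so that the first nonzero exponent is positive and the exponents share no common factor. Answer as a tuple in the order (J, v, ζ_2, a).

M: e_1·(1) + e_2·(0) + e_3·(-1) + e_4·(0) = 0
L: e_1·(2) + e_2·(1) + e_3·(-2) + e_4·(1) = 0
T: e_1·(0) + e_2·(-1) + e_3·(2) + e_4·(-2) = 0
Solving this homogeneous linear system for the smallest-integer solution (first nonzero entry positive) gives (1, -2, 1, 2).

(1, -2, 1, 2)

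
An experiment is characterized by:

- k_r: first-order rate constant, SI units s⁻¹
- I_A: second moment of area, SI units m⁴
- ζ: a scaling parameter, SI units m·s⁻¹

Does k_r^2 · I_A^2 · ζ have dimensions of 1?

Sum the exponent of each base dimension across the product:
  L: 2·[k_r]_L + 2·[I_A]_L + [ζ]_L = 2·(0) + 2·(4) + (1) = 9
  T: 2·[k_r]_T + 2·[I_A]_T + [ζ]_T = 2·(-1) + 2·(0) + (-1) = -3
Net dimensions [L⁹ T⁻³] ≠ [1] — not dimensionless.

no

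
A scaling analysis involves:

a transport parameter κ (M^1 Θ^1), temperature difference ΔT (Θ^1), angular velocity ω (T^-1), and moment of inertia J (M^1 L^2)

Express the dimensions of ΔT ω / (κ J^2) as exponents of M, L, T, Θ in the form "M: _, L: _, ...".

M: -3, L: -4, T: -1, Θ: 0

Collect each base-dimension exponent across the product:
  M: −(1) + (0) + (0) − 2·(1) = -3
  L: −(0) + (0) + (0) − 2·(2) = -4
  T: −(0) + (0) + (-1) − 2·(0) = -1
  Θ: −(1) + (1) + (0) − 2·(0) = 0
So the dimensions are [M⁻³ L⁻⁴ T⁻¹].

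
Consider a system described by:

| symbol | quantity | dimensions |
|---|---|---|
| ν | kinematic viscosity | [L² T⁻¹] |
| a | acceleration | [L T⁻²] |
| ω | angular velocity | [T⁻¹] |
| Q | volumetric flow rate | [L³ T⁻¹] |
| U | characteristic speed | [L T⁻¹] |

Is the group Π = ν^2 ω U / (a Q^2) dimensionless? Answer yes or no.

Sum the exponent of each base dimension across the product:
  L: 2·[ν]_L − [a]_L + [ω]_L − 2·[Q]_L + [U]_L = 2·(2) − (1) + (0) − 2·(3) + (1) = -2
  T: 2·[ν]_T − [a]_T + [ω]_T − 2·[Q]_T + [U]_T = 2·(-1) − (-2) + (-1) − 2·(-1) + (-1) = 0
Net dimensions [L⁻²] ≠ [1] — not dimensionless.

no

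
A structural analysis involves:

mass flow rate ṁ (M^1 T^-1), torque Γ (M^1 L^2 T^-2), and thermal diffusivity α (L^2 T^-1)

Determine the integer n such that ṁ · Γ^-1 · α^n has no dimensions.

1

Balance the L exponent: (2)·n from α, plus (0) − (2) = -2 from the rest, must sum to zero.
2n − 2 = 0, so n = 1.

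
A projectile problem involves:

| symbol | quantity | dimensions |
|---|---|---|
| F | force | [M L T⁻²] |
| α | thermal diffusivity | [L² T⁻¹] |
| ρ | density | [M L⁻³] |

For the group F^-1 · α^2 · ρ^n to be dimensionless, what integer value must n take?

1

Balance the M exponent: (1)·n from ρ, plus −(1) + 2·(0) = -1 from the rest, must sum to zero.
n − 1 = 0, so n = 1.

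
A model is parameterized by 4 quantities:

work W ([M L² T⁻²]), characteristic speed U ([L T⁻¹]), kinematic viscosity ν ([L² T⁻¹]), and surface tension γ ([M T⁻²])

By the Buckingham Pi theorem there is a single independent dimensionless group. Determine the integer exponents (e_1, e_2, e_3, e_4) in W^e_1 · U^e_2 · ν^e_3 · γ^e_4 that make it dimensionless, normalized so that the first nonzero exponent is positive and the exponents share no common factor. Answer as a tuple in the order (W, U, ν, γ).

(1, 2, -2, -1)

M: e_1·(1) + e_2·(0) + e_3·(0) + e_4·(1) = 0
L: e_1·(2) + e_2·(1) + e_3·(2) + e_4·(0) = 0
T: e_1·(-2) + e_2·(-1) + e_3·(-1) + e_4·(-2) = 0
Solving this homogeneous linear system for the smallest-integer solution (first nonzero entry positive) gives (1, 2, -2, -1).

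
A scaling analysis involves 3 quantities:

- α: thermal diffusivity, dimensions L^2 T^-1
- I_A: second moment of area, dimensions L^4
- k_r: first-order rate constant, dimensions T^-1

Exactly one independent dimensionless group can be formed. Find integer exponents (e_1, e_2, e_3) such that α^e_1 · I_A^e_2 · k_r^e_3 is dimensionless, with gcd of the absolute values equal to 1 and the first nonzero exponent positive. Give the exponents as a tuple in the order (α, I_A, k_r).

(2, -1, -2)

L: e_1·(2) + e_2·(4) + e_3·(0) = 0
T: e_1·(-1) + e_2·(0) + e_3·(-1) = 0
Solving this homogeneous linear system for the smallest-integer solution (first nonzero entry positive) gives (2, -1, -2).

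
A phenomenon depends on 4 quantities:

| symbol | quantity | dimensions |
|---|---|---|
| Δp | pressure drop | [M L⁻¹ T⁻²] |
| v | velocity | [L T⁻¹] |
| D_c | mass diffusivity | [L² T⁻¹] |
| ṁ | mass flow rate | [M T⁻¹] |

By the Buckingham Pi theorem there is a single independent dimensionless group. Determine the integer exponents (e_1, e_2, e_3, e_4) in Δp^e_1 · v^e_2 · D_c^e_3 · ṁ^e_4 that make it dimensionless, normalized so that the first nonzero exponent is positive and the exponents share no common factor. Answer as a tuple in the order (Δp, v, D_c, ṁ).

M: e_1·(1) + e_2·(0) + e_3·(0) + e_4·(1) = 0
L: e_1·(-1) + e_2·(1) + e_3·(2) + e_4·(0) = 0
T: e_1·(-2) + e_2·(-1) + e_3·(-1) + e_4·(-1) = 0
Solving this homogeneous linear system for the smallest-integer solution (first nonzero entry positive) gives (1, -3, 2, -1).

(1, -3, 2, -1)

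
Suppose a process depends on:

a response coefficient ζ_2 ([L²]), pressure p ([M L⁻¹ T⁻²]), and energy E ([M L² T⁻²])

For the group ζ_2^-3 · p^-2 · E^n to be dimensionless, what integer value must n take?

2

Balance the M exponent: (1)·n from E, plus −3·(0) − 2·(1) = -2 from the rest, must sum to zero.
n − 2 = 0, so n = 2.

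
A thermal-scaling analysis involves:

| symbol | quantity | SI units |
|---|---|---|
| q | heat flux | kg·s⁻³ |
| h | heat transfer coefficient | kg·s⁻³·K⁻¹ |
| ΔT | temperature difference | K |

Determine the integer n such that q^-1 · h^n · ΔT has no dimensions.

1

Balance the M exponent: (1)·n from h, plus −(1) + (0) = -1 from the rest, must sum to zero.
n − 1 = 0, so n = 1.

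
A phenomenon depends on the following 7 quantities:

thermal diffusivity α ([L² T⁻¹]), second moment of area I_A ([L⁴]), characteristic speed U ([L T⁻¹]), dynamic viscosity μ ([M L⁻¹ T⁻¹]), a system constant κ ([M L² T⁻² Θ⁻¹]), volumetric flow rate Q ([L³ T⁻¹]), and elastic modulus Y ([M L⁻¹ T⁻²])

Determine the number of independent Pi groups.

3

There are 7 variables and 4 base dimensions (M, L, T, Θ).
The dimension matrix has rank 4.
Independent dimensionless groups: 7 − 4 = 3.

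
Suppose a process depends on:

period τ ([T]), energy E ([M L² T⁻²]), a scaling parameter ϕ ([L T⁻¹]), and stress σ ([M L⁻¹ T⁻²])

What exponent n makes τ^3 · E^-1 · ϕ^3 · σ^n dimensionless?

Balance the M exponent: (1)·n from σ, plus 3·(0) − (1) + 3·(0) = -1 from the rest, must sum to zero.
n − 1 = 0, so n = 1.

1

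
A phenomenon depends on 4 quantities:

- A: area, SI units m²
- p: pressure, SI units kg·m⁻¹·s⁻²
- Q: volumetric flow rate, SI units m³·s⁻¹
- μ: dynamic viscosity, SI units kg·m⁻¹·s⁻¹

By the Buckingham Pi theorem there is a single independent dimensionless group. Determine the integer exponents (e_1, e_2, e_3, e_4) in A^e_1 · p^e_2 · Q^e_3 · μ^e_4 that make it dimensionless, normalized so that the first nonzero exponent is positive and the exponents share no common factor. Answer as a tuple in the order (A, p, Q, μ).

(3, 2, -2, -2)

M: e_1·(0) + e_2·(1) + e_3·(0) + e_4·(1) = 0
L: e_1·(2) + e_2·(-1) + e_3·(3) + e_4·(-1) = 0
T: e_1·(0) + e_2·(-2) + e_3·(-1) + e_4·(-1) = 0
Solving this homogeneous linear system for the smallest-integer solution (first nonzero entry positive) gives (3, 2, -2, -2).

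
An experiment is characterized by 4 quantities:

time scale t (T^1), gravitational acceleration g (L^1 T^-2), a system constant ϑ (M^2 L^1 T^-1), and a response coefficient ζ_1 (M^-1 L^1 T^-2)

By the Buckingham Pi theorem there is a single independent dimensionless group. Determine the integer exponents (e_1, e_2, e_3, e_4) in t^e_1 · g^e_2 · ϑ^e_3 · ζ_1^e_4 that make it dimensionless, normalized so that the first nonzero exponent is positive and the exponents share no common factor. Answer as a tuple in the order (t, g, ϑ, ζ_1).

M: e_1·(0) + e_2·(0) + e_3·(2) + e_4·(-1) = 0
L: e_1·(0) + e_2·(1) + e_3·(1) + e_4·(1) = 0
T: e_1·(1) + e_2·(-2) + e_3·(-1) + e_4·(-2) = 0
Solving this homogeneous linear system for the smallest-integer solution (first nonzero entry positive) gives (1, 3, -1, -2).

(1, 3, -1, -2)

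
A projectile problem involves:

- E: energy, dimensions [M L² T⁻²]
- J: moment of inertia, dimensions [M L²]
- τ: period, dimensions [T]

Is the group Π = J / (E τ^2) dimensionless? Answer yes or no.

Sum the exponent of each base dimension across the product:
  M: −[E]_M + [J]_M − 2·[τ]_M = −(1) + (1) − 2·(0) = 0
  L: −[E]_L + [J]_L − 2·[τ]_L = −(2) + (2) − 2·(0) = 0
  T: −[E]_T + [J]_T − 2·[τ]_T = −(-2) + (0) − 2·(1) = 0
  I: −[E]_I + [J]_I − 2·[τ]_I = −(0) + (0) − 2·(0) = 0
All base exponents vanish — dimensionless.

yes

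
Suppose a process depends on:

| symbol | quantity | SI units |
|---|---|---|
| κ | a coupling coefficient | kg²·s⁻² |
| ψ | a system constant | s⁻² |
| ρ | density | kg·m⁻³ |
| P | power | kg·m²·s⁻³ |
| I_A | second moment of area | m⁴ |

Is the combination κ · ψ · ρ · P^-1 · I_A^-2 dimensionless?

no

Sum the exponent of each base dimension across the product:
  M: [κ]_M + [ψ]_M + [ρ]_M − [P]_M − 2·[I_A]_M = (2) + (0) + (1) − (1) − 2·(0) = 2
  L: [κ]_L + [ψ]_L + [ρ]_L − [P]_L − 2·[I_A]_L = (0) + (0) + (-3) − (2) − 2·(4) = -13
  T: [κ]_T + [ψ]_T + [ρ]_T − [P]_T − 2·[I_A]_T = (-2) + (-2) + (0) − (-3) − 2·(0) = -1
Net dimensions [M² L⁻¹³ T⁻¹] ≠ [1] — not dimensionless.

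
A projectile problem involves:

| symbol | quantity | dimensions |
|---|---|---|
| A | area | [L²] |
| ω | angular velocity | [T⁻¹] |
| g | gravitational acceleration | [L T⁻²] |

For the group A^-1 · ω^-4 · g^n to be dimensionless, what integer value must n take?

2

Balance the L exponent: (1)·n from g, plus −(2) − 4·(0) = -2 from the rest, must sum to zero.
n − 2 = 0, so n = 2.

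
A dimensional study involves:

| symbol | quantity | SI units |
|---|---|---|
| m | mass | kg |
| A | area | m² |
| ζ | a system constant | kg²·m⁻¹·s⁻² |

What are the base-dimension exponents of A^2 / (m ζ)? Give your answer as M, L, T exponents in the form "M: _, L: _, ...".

M: -3, L: 5, T: 2

Collect each base-dimension exponent across the product:
  M: −(1) + 2·(0) − (2) = -3
  L: −(0) + 2·(2) − (-1) = 5
  T: −(0) + 2·(0) − (-2) = 2
So the dimensions are [M⁻³ L⁵ T²].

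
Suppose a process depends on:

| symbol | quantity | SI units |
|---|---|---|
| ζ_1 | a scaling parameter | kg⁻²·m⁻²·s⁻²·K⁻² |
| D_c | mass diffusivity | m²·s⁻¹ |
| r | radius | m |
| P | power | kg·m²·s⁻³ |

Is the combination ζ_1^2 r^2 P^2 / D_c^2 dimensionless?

no

Sum the exponent of each base dimension across the product:
  M: 2·[ζ_1]_M − 2·[D_c]_M + 2·[r]_M + 2·[P]_M = 2·(-2) − 2·(0) + 2·(0) + 2·(1) = -2
  L: 2·[ζ_1]_L − 2·[D_c]_L + 2·[r]_L + 2·[P]_L = 2·(-2) − 2·(2) + 2·(1) + 2·(2) = -2
  T: 2·[ζ_1]_T − 2·[D_c]_T + 2·[r]_T + 2·[P]_T = 2·(-2) − 2·(-1) + 2·(0) + 2·(-3) = -8
  Θ: 2·[ζ_1]_Θ − 2·[D_c]_Θ + 2·[r]_Θ + 2·[P]_Θ = 2·(-2) − 2·(0) + 2·(0) + 2·(0) = -4
Net dimensions [M⁻² L⁻² T⁻⁸ Θ⁻⁴] ≠ [1] — not dimensionless.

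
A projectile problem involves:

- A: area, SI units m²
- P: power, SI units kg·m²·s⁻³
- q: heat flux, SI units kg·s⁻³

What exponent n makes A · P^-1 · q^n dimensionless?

Balance the M exponent: (1)·n from q, plus (0) − (1) = -1 from the rest, must sum to zero.
n − 1 = 0, so n = 1.

1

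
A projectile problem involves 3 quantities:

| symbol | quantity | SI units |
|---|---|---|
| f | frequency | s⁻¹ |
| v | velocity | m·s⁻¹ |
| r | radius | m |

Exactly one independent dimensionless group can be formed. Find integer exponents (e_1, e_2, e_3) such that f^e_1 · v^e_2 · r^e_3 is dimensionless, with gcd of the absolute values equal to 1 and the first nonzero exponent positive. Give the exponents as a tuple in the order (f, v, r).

(1, -1, 1)

L: e_1·(0) + e_2·(1) + e_3·(1) = 0
T: e_1·(-1) + e_2·(-1) + e_3·(0) = 0
Solving this homogeneous linear system for the smallest-integer solution (first nonzero entry positive) gives (1, -1, 1).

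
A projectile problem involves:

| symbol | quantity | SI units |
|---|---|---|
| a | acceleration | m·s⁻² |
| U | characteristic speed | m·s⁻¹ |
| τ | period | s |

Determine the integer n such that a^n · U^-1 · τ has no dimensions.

Balance the L exponent: (1)·n from a, plus −(1) + (0) = -1 from the rest, must sum to zero.
n − 1 = 0, so n = 1.

1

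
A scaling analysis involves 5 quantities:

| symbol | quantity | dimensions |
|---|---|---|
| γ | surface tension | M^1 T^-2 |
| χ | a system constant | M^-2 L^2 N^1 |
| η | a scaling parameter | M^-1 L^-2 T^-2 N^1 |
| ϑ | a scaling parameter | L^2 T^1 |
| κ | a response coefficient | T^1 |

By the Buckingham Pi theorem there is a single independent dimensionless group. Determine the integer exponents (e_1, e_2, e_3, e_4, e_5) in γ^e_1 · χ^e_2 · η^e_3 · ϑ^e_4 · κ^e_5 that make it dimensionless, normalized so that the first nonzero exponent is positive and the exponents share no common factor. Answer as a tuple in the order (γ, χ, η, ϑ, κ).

M: e_1·(1) + e_2·(-2) + e_3·(-1) + e_4·(0) + e_5·(0) = 0
L: e_1·(0) + e_2·(2) + e_3·(-2) + e_4·(2) + e_5·(0) = 0
T: e_1·(-2) + e_2·(0) + e_3·(-2) + e_4·(1) + e_5·(1) = 0
N: e_1·(0) + e_2·(1) + e_3·(1) + e_4·(0) + e_5·(0) = 0
Solving this homogeneous linear system for the smallest-integer solution (first nonzero entry positive) gives (1, 1, -1, -2, 2).

(1, 1, -1, -2, 2)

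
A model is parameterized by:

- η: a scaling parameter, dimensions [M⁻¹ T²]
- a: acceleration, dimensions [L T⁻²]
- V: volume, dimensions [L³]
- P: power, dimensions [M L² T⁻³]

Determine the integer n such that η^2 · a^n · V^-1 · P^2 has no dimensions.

Balance the L exponent: (1)·n from a, plus 2·(0) − (3) + 2·(2) = 1 from the rest, must sum to zero.
n + 1 = 0, so n = -1.

-1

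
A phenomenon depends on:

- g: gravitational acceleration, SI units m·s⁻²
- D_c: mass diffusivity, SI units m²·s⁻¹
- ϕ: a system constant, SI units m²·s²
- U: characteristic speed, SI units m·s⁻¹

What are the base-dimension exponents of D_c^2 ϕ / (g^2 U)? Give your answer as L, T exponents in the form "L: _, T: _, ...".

Collect each base-dimension exponent across the product:
  L: −2·(1) + 2·(2) + (2) − (1) = 3
  T: −2·(-2) + 2·(-1) + (2) − (-1) = 5
So the dimensions are [L³ T⁵].

L: 3, T: 5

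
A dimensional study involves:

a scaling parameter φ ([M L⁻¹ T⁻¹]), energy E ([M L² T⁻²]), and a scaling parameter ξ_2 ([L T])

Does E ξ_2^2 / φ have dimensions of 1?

Sum the exponent of each base dimension across the product:
  M: −[φ]_M + [E]_M + 2·[ξ_2]_M = −(1) + (1) + 2·(0) = 0
  L: −[φ]_L + [E]_L + 2·[ξ_2]_L = −(-1) + (2) + 2·(1) = 5
  T: −[φ]_T + [E]_T + 2·[ξ_2]_T = −(-1) + (-2) + 2·(1) = 1
Net dimensions [L⁵ T] ≠ [1] — not dimensionless.

no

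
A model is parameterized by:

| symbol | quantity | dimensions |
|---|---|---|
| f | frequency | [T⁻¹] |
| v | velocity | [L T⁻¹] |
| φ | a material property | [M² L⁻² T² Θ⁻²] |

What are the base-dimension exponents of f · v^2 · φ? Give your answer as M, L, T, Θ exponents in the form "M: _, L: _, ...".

M: 2, L: 0, T: -1, Θ: -2

Collect each base-dimension exponent across the product:
  M: (0) + 2·(0) + (2) = 2
  L: (0) + 2·(1) + (-2) = 0
  T: (-1) + 2·(-1) + (2) = -1
  Θ: (0) + 2·(0) + (-2) = -2
So the dimensions are [M² T⁻¹ Θ⁻²].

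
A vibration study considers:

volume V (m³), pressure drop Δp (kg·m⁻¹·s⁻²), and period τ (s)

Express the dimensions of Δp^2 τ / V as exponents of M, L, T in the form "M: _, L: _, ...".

Collect each base-dimension exponent across the product:
  M: −(0) + 2·(1) + (0) = 2
  L: −(3) + 2·(-1) + (0) = -5
  T: −(0) + 2·(-2) + (1) = -3
So the dimensions are [M² L⁻⁵ T⁻³].

M: 2, L: -5, T: -3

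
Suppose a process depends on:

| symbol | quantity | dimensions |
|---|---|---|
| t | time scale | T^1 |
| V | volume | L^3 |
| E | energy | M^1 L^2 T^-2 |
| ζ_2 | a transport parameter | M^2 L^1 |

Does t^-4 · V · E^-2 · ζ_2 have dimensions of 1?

Sum the exponent of each base dimension across the product:
  M: −4·[t]_M + [V]_M − 2·[E]_M + [ζ_2]_M = −4·(0) + (0) − 2·(1) + (2) = 0
  L: −4·[t]_L + [V]_L − 2·[E]_L + [ζ_2]_L = −4·(0) + (3) − 2·(2) + (1) = 0
  T: −4·[t]_T + [V]_T − 2·[E]_T + [ζ_2]_T = −4·(1) + (0) − 2·(-2) + (0) = 0
All base exponents vanish — dimensionless.

yes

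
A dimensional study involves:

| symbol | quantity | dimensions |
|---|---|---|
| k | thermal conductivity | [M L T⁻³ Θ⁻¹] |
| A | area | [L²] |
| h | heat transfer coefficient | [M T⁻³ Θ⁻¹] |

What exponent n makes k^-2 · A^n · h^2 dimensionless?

1

Balance the L exponent: (2)·n from A, plus −2·(1) + 2·(0) = -2 from the rest, must sum to zero.
2n − 2 = 0, so n = 1.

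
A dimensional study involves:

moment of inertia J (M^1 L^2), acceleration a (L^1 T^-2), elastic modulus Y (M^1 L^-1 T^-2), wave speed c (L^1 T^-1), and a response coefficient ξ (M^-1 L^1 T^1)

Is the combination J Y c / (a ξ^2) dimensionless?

Sum the exponent of each base dimension across the product:
  M: [J]_M − [a]_M + [Y]_M + [c]_M − 2·[ξ]_M = (1) − (0) + (1) + (0) − 2·(-1) = 4
  L: [J]_L − [a]_L + [Y]_L + [c]_L − 2·[ξ]_L = (2) − (1) + (-1) + (1) − 2·(1) = -1
  T: [J]_T − [a]_T + [Y]_T + [c]_T − 2·[ξ]_T = (0) − (-2) + (-2) + (-1) − 2·(1) = -3
Net dimensions [M⁴ L⁻¹ T⁻³] ≠ [1] — not dimensionless.

no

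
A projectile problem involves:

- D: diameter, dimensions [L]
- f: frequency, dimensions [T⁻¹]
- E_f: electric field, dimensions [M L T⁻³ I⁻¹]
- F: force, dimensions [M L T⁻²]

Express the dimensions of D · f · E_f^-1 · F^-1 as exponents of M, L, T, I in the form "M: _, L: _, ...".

M: -2, L: -1, T: 4, I: 1

Collect each base-dimension exponent across the product:
  M: (0) + (0) − (1) − (1) = -2
  L: (1) + (0) − (1) − (1) = -1
  T: (0) + (-1) − (-3) − (-2) = 4
  I: (0) + (0) − (-1) − (0) = 1
So the dimensions are [M⁻² L⁻¹ T⁴ I].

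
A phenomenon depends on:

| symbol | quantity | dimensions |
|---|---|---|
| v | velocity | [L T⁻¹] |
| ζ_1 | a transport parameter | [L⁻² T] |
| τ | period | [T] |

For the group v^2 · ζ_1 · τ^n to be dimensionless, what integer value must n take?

Balance the T exponent: (1)·n from τ, plus 2·(-1) + (1) = -1 from the rest, must sum to zero.
n − 1 = 0, so n = 1.

1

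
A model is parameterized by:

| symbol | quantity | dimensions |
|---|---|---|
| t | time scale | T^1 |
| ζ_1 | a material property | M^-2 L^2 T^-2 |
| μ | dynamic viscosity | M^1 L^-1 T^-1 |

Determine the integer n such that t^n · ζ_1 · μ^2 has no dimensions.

4

Balance the T exponent: (1)·n from t, plus (-2) + 2·(-1) = -4 from the rest, must sum to zero.
n − 4 = 0, so n = 4.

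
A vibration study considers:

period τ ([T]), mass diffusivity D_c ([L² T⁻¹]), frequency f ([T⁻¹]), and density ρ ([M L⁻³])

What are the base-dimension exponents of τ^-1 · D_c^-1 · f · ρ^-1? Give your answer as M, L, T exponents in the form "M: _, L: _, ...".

Collect each base-dimension exponent across the product:
  M: −(0) − (0) + (0) − (1) = -1
  L: −(0) − (2) + (0) − (-3) = 1
  T: −(1) − (-1) + (-1) − (0) = -1
So the dimensions are [M⁻¹ L T⁻¹].

M: -1, L: 1, T: -1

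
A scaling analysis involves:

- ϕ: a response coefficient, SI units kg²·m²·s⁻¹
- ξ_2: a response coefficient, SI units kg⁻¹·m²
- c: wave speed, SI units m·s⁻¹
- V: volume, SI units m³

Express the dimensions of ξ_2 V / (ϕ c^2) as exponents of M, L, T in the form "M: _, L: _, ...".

Collect each base-dimension exponent across the product:
  M: −(2) + (-1) − 2·(0) + (0) = -3
  L: −(2) + (2) − 2·(1) + (3) = 1
  T: −(-1) + (0) − 2·(-1) + (0) = 3
So the dimensions are [M⁻³ L T³].

M: -3, L: 1, T: 3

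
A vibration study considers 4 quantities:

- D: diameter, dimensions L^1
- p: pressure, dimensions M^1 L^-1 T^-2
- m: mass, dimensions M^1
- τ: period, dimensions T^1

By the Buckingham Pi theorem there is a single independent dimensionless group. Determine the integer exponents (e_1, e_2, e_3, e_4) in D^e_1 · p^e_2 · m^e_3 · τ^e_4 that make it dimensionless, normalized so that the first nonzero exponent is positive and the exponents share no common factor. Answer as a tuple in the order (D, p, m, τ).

(1, 1, -1, 2)

M: e_1·(0) + e_2·(1) + e_3·(1) + e_4·(0) = 0
L: e_1·(1) + e_2·(-1) + e_3·(0) + e_4·(0) = 0
T: e_1·(0) + e_2·(-2) + e_3·(0) + e_4·(1) = 0
Solving this homogeneous linear system for the smallest-integer solution (first nonzero entry positive) gives (1, 1, -1, 2).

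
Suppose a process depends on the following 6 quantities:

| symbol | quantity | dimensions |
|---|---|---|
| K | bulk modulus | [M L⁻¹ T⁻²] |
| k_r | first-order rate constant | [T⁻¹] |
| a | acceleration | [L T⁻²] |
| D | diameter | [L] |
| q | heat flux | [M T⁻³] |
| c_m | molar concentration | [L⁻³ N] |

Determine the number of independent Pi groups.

2

There are 6 variables and 4 base dimensions (M, L, T, N).
The dimension matrix has rank 4.
Independent dimensionless groups: 6 − 4 = 2.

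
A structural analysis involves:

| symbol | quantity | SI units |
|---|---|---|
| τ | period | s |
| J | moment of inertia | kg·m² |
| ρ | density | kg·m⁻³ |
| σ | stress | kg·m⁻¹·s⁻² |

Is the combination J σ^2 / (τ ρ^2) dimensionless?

no

Sum the exponent of each base dimension across the product:
  M: −[τ]_M + [J]_M − 2·[ρ]_M + 2·[σ]_M = −(0) + (1) − 2·(1) + 2·(1) = 1
  L: −[τ]_L + [J]_L − 2·[ρ]_L + 2·[σ]_L = −(0) + (2) − 2·(-3) + 2·(-1) = 6
  T: −[τ]_T + [J]_T − 2·[ρ]_T + 2·[σ]_T = −(1) + (0) − 2·(0) + 2·(-2) = -5
Net dimensions [M L⁶ T⁻⁵] ≠ [1] — not dimensionless.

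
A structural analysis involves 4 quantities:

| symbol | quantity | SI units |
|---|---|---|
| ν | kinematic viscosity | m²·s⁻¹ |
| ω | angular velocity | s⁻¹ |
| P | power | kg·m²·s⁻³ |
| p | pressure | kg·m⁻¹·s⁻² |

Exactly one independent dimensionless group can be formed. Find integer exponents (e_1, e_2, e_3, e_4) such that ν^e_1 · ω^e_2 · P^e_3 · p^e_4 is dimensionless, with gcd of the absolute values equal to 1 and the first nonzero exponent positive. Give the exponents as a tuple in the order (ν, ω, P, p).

(3, -1, -2, 2)

M: e_1·(0) + e_2·(0) + e_3·(1) + e_4·(1) = 0
L: e_1·(2) + e_2·(0) + e_3·(2) + e_4·(-1) = 0
T: e_1·(-1) + e_2·(-1) + e_3·(-3) + e_4·(-2) = 0
Solving this homogeneous linear system for the smallest-integer solution (first nonzero entry positive) gives (3, -1, -2, 2).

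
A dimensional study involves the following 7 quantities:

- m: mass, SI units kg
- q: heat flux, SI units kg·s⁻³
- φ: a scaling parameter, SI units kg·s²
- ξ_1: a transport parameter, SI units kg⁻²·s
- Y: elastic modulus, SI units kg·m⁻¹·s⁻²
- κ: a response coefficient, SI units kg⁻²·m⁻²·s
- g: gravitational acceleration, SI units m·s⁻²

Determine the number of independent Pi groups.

4

There are 7 variables and 3 base dimensions (M, L, T).
The dimension matrix has rank 3.
Independent dimensionless groups: 7 − 3 = 4.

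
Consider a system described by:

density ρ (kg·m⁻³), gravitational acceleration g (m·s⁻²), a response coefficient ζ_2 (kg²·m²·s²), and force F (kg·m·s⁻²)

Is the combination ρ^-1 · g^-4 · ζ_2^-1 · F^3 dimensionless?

Sum the exponent of each base dimension across the product:
  M: −[ρ]_M − 4·[g]_M − [ζ_2]_M + 3·[F]_M = −(1) − 4·(0) − (2) + 3·(1) = 0
  L: −[ρ]_L − 4·[g]_L − [ζ_2]_L + 3·[F]_L = −(-3) − 4·(1) − (2) + 3·(1) = 0
  T: −[ρ]_T − 4·[g]_T − [ζ_2]_T + 3·[F]_T = −(0) − 4·(-2) − (2) + 3·(-2) = 0
All base exponents vanish — dimensionless.

yes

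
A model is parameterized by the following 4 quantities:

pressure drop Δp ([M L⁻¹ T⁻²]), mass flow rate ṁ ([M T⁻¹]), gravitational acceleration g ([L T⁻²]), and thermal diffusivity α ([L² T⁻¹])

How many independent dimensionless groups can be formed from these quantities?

There are 4 variables and 3 base dimensions (M, L, T).
The dimension matrix has rank 3.
Independent dimensionless groups: 4 − 3 = 1.

1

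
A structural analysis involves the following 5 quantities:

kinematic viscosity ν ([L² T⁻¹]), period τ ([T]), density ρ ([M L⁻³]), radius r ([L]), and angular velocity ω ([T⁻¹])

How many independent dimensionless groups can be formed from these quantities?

2

There are 5 variables and 3 base dimensions (M, L, T).
The dimension matrix has rank 3.
Independent dimensionless groups: 5 − 3 = 2.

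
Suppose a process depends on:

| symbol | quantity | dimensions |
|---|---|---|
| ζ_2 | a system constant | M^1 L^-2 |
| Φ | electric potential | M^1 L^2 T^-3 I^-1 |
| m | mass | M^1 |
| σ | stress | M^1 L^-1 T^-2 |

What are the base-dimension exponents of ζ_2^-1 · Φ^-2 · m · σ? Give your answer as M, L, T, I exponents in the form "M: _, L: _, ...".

M: -1, L: -3, T: 4, I: 2

Collect each base-dimension exponent across the product:
  M: −(1) − 2·(1) + (1) + (1) = -1
  L: −(-2) − 2·(2) + (0) + (-1) = -3
  T: −(0) − 2·(-3) + (0) + (-2) = 4
  I: −(0) − 2·(-1) + (0) + (0) = 2
So the dimensions are [M⁻¹ L⁻³ T⁴ I²].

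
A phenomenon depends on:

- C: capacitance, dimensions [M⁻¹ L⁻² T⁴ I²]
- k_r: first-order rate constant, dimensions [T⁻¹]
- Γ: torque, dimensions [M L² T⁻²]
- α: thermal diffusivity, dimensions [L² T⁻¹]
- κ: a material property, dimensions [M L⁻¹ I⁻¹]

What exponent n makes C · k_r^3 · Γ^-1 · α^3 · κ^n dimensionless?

Balance the M exponent: (1)·n from κ, plus (-1) + 3·(0) − (1) + 3·(0) = -2 from the rest, must sum to zero.
n − 2 = 0, so n = 2.

2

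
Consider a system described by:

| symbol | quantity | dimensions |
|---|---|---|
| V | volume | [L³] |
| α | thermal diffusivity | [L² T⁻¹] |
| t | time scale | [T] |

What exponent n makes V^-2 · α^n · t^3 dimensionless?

3

Balance the L exponent: (2)·n from α, plus −2·(3) + 3·(0) = -6 from the rest, must sum to zero.
2n − 6 = 0, so n = 3.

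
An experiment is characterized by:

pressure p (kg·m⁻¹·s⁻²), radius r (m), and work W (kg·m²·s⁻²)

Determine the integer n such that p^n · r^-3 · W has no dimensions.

Balance the M exponent: (1)·n from p, plus −3·(0) + (1) = 1 from the rest, must sum to zero.
n + 1 = 0, so n = -1.

-1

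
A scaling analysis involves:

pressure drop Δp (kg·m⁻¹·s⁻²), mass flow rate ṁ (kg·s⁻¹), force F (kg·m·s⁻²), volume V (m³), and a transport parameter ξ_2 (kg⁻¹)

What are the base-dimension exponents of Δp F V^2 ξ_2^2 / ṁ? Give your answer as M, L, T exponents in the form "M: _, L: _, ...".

Collect each base-dimension exponent across the product:
  M: (1) − (1) + (1) + 2·(0) + 2·(-1) = -1
  L: (-1) − (0) + (1) + 2·(3) + 2·(0) = 6
  T: (-2) − (-1) + (-2) + 2·(0) + 2·(0) = -3
So the dimensions are [M⁻¹ L⁶ T⁻³].

M: -1, L: 6, T: -3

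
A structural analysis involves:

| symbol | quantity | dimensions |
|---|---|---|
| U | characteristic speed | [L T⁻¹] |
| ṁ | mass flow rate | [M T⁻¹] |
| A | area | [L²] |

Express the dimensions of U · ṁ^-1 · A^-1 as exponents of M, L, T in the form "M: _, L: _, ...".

Collect each base-dimension exponent across the product:
  M: (0) − (1) − (0) = -1
  L: (1) − (0) − (2) = -1
  T: (-1) − (-1) − (0) = 0
So the dimensions are [M⁻¹ L⁻¹].

M: -1, L: -1, T: 0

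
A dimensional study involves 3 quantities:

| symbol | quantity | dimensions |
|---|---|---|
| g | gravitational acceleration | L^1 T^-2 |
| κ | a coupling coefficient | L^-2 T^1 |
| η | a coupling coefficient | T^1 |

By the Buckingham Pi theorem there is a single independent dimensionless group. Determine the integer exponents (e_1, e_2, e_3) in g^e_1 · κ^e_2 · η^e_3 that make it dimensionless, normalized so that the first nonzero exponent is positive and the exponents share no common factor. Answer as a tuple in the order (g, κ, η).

(2, 1, 3)

L: e_1·(1) + e_2·(-2) + e_3·(0) = 0
T: e_1·(-2) + e_2·(1) + e_3·(1) = 0
Solving this homogeneous linear system for the smallest-integer solution (first nonzero entry positive) gives (2, 1, 3).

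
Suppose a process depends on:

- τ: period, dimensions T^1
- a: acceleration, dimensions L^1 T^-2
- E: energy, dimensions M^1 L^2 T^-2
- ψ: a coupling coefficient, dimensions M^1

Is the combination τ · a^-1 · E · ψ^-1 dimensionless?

Sum the exponent of each base dimension across the product:
  M: [τ]_M − [a]_M + [E]_M − [ψ]_M = (0) − (0) + (1) − (1) = 0
  L: [τ]_L − [a]_L + [E]_L − [ψ]_L = (0) − (1) + (2) − (0) = 1
  T: [τ]_T − [a]_T + [E]_T − [ψ]_T = (1) − (-2) + (-2) − (0) = 1
Net dimensions [L T] ≠ [1] — not dimensionless.

no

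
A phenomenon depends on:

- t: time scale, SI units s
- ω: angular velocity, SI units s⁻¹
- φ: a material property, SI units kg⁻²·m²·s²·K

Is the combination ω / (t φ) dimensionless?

no

Sum the exponent of each base dimension across the product:
  M: −[t]_M + [ω]_M − [φ]_M = −(0) + (0) − (-2) = 2
  L: −[t]_L + [ω]_L − [φ]_L = −(0) + (0) − (2) = -2
  T: −[t]_T + [ω]_T − [φ]_T = −(1) + (-1) − (2) = -4
  Θ: −[t]_Θ + [ω]_Θ − [φ]_Θ = −(0) + (0) − (1) = -1
Net dimensions [M² L⁻² T⁻⁴ Θ⁻¹] ≠ [1] — not dimensionless.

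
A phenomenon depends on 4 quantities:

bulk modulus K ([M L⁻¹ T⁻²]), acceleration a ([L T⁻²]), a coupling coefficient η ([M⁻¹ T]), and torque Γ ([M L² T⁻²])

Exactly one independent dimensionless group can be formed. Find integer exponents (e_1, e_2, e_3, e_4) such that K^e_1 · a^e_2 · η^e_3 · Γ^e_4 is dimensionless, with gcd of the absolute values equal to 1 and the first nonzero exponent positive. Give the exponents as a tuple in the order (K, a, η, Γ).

M: e_1·(1) + e_2·(0) + e_3·(-1) + e_4·(1) = 0
L: e_1·(-1) + e_2·(1) + e_3·(0) + e_4·(2) = 0
T: e_1·(-2) + e_2·(-2) + e_3·(1) + e_4·(-2) = 0
Solving this homogeneous linear system for the smallest-integer solution (first nonzero entry positive) gives (1, -1, 2, 1).

(1, -1, 2, 1)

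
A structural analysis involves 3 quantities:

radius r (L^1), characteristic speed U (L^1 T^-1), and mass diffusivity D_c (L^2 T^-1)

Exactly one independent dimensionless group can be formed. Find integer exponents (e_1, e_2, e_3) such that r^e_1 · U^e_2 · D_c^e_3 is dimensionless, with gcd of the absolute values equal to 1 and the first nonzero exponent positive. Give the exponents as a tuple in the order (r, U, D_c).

(1, 1, -1)

L: e_1·(1) + e_2·(1) + e_3·(2) = 0
T: e_1·(0) + e_2·(-1) + e_3·(-1) = 0
Solving this homogeneous linear system for the smallest-integer solution (first nonzero entry positive) gives (1, 1, -1).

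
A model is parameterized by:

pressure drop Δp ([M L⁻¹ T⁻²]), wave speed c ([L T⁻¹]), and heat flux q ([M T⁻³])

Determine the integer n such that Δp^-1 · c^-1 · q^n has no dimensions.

Balance the M exponent: (1)·n from q, plus −(1) − (0) = -1 from the rest, must sum to zero.
n − 1 = 0, so n = 1.

1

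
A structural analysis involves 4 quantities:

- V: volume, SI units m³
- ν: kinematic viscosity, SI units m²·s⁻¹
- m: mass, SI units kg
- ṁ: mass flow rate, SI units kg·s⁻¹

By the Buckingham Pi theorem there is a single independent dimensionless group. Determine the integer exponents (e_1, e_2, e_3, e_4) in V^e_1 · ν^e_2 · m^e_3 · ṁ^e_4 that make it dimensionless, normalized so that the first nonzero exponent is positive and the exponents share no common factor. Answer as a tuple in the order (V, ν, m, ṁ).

(2, -3, -3, 3)

M: e_1·(0) + e_2·(0) + e_3·(1) + e_4·(1) = 0
L: e_1·(3) + e_2·(2) + e_3·(0) + e_4·(0) = 0
T: e_1·(0) + e_2·(-1) + e_3·(0) + e_4·(-1) = 0
Solving this homogeneous linear system for the smallest-integer solution (first nonzero entry positive) gives (2, -3, -3, 3).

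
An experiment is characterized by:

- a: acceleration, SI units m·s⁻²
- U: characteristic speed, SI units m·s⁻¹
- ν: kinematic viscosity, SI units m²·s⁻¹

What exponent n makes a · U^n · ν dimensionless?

Balance the L exponent: (1)·n from U, plus (1) + (2) = 3 from the rest, must sum to zero.
n + 3 = 0, so n = -3.

-3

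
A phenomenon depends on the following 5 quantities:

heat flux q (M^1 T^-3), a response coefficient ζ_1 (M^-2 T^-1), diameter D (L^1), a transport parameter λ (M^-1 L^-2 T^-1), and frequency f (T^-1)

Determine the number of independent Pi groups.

There are 5 variables and 3 base dimensions (M, L, T).
The dimension matrix has rank 3.
Independent dimensionless groups: 5 − 3 = 2.

2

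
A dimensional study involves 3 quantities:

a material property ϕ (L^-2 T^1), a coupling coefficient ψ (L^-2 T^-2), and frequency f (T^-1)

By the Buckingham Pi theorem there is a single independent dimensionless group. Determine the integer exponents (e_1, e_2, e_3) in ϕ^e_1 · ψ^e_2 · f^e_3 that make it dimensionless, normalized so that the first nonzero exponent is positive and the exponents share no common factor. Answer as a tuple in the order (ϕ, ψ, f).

(1, -1, 3)

L: e_1·(-2) + e_2·(-2) + e_3·(0) = 0
T: e_1·(1) + e_2·(-2) + e_3·(-1) = 0
Solving this homogeneous linear system for the smallest-integer solution (first nonzero entry positive) gives (1, -1, 3).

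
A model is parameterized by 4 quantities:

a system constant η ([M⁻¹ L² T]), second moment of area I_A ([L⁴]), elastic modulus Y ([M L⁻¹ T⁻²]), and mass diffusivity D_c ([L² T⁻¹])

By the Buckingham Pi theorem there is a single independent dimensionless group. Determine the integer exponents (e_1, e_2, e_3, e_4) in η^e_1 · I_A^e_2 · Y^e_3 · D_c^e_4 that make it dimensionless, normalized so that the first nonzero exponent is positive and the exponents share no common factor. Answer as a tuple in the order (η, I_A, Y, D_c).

M: e_1·(-1) + e_2·(0) + e_3·(1) + e_4·(0) = 0
L: e_1·(2) + e_2·(4) + e_3·(-1) + e_4·(2) = 0
T: e_1·(1) + e_2·(0) + e_3·(-2) + e_4·(-1) = 0
Solving this homogeneous linear system for the smallest-integer solution (first nonzero entry positive) gives (4, 1, 4, -4).

(4, 1, 4, -4)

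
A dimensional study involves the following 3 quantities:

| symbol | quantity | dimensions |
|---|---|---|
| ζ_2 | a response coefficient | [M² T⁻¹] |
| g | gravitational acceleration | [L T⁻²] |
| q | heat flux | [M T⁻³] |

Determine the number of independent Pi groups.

0

There are 3 variables and 3 base dimensions (M, L, T).
The dimension matrix has rank 3.
Independent dimensionless groups: 3 − 3 = 0.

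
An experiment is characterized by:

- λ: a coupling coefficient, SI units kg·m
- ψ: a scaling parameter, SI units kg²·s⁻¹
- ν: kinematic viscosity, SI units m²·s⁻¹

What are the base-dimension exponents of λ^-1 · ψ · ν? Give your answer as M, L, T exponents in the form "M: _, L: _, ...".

Collect each base-dimension exponent across the product:
  M: −(1) + (2) + (0) = 1
  L: −(1) + (0) + (2) = 1
  T: −(0) + (-1) + (-1) = -2
So the dimensions are [M L T⁻²].

M: 1, L: 1, T: -2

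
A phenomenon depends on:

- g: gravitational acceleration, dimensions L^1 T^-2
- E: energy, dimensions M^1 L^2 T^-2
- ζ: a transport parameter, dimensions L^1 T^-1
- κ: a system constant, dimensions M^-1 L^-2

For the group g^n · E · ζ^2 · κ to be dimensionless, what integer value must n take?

-2

Balance the L exponent: (1)·n from g, plus (2) + 2·(1) + (-2) = 2 from the rest, must sum to zero.
n + 2 = 0, so n = -2.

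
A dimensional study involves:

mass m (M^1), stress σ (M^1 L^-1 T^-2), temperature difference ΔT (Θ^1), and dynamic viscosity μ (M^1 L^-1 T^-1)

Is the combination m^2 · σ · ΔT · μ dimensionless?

Sum the exponent of each base dimension across the product:
  M: 2·[m]_M + [σ]_M + [ΔT]_M + [μ]_M = 2·(1) + (1) + (0) + (1) = 4
  L: 2·[m]_L + [σ]_L + [ΔT]_L + [μ]_L = 2·(0) + (-1) + (0) + (-1) = -2
  T: 2·[m]_T + [σ]_T + [ΔT]_T + [μ]_T = 2·(0) + (-2) + (0) + (-1) = -3
  Θ: 2·[m]_Θ + [σ]_Θ + [ΔT]_Θ + [μ]_Θ = 2·(0) + (0) + (1) + (0) = 1
Net dimensions [M⁴ L⁻² T⁻³ Θ] ≠ [1] — not dimensionless.

no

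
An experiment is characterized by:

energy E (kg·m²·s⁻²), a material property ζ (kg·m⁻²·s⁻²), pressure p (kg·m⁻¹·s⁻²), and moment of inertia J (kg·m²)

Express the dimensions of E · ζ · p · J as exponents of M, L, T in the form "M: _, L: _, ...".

Collect each base-dimension exponent across the product:
  M: (1) + (1) + (1) + (1) = 4
  L: (2) + (-2) + (-1) + (2) = 1
  T: (-2) + (-2) + (-2) + (0) = -6
So the dimensions are [M⁴ L T⁻⁶].

M: 4, L: 1, T: -6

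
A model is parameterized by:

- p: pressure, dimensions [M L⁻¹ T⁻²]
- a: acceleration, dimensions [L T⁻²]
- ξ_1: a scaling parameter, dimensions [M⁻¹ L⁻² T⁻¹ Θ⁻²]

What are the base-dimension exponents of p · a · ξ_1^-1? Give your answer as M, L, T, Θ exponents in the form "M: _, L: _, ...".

M: 2, L: 2, T: -3, Θ: 2

Collect each base-dimension exponent across the product:
  M: (1) + (0) − (-1) = 2
  L: (-1) + (1) − (-2) = 2
  T: (-2) + (-2) − (-1) = -3
  Θ: (0) + (0) − (-2) = 2
So the dimensions are [M² L² T⁻³ Θ²].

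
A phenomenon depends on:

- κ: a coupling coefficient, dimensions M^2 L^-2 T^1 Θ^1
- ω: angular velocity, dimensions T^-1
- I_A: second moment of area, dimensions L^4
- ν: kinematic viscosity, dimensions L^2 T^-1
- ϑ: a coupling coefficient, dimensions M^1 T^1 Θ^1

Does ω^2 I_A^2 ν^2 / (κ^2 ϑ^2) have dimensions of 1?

no

Sum the exponent of each base dimension across the product:
  M: −2·[κ]_M + 2·[ω]_M + 2·[I_A]_M + 2·[ν]_M − 2·[ϑ]_M = −2·(2) + 2·(0) + 2·(0) + 2·(0) − 2·(1) = -6
  L: −2·[κ]_L + 2·[ω]_L + 2·[I_A]_L + 2·[ν]_L − 2·[ϑ]_L = −2·(-2) + 2·(0) + 2·(4) + 2·(2) − 2·(0) = 16
  T: −2·[κ]_T + 2·[ω]_T + 2·[I_A]_T + 2·[ν]_T − 2·[ϑ]_T = −2·(1) + 2·(-1) + 2·(0) + 2·(-1) − 2·(1) = -8
  Θ: −2·[κ]_Θ + 2·[ω]_Θ + 2·[I_A]_Θ + 2·[ν]_Θ − 2·[ϑ]_Θ = −2·(1) + 2·(0) + 2·(0) + 2·(0) − 2·(1) = -4
Net dimensions [M⁻⁶ L¹⁶ T⁻⁸ Θ⁻⁴] ≠ [1] — not dimensionless.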